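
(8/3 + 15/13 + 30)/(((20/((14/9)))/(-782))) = -3610103/1755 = -2057.04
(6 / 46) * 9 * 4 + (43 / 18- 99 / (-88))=13595 / 1656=8.21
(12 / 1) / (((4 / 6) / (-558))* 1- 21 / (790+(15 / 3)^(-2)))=-49594761 / 114794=-432.03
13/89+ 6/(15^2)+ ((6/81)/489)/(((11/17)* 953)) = 53194518149/307955684025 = 0.17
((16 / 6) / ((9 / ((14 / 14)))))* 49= 392 / 27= 14.52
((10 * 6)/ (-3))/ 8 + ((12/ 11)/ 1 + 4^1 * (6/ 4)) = 4.59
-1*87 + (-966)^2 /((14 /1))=66567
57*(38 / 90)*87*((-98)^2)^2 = 965627226704 / 5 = 193125445340.80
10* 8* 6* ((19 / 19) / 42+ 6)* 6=121440 / 7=17348.57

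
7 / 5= 1.40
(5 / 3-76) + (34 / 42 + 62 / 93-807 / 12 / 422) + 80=82517 / 11816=6.98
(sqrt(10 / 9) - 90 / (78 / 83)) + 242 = sqrt(10) / 3 + 1901 / 13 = 147.28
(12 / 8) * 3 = 9 / 2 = 4.50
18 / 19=0.95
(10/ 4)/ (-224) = -5/ 448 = -0.01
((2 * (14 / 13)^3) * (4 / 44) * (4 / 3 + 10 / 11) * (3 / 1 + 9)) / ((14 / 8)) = 928256 / 265837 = 3.49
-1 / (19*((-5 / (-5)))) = -1 / 19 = -0.05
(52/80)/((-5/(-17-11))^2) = 2548/125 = 20.38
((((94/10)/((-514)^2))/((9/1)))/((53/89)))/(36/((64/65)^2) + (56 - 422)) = -1070848/53048589530535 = -0.00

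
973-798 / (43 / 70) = -14021 / 43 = -326.07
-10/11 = -0.91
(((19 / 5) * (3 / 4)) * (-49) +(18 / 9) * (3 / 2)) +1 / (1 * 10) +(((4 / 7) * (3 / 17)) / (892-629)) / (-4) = -85472167 / 625940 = -136.55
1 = 1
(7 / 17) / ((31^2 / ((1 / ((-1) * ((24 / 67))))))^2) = 31423 / 9043117632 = 0.00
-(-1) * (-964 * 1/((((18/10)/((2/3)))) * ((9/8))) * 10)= -771200/243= -3173.66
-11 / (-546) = 11 / 546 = 0.02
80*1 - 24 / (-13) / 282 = 80.01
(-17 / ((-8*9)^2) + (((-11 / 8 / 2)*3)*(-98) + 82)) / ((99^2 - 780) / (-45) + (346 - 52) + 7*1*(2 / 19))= 139924265 / 46426176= 3.01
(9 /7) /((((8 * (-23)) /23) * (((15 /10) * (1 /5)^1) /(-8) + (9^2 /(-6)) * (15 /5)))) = 30 /7567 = 0.00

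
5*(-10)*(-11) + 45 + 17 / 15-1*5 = 8867 / 15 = 591.13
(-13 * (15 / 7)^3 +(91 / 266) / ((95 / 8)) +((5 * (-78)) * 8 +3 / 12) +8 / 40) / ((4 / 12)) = -24126440847 / 2476460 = -9742.31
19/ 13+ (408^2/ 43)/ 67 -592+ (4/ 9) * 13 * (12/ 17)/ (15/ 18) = -1680458977/ 3183505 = -527.86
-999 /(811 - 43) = -333 /256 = -1.30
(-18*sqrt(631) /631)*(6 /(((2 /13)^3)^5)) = -1382019111380450439*sqrt(631) /5169152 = -6715980484901.49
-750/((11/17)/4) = -51000/11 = -4636.36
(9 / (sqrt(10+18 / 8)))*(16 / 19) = 288 / 133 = 2.17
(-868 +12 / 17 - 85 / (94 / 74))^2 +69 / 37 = 20615046318762 / 23620837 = 872748.34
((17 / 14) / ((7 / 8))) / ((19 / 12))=816 / 931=0.88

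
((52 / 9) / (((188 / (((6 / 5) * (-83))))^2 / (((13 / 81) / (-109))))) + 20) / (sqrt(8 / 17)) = 9750466259 * sqrt(34) / 1950326100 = 29.15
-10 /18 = -5 /9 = -0.56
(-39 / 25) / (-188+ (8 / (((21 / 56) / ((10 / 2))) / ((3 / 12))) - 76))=0.01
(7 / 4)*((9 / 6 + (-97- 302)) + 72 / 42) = -5541 / 8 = -692.62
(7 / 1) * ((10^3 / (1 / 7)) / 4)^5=114891601562500000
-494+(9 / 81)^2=-40013 / 81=-493.99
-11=-11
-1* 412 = -412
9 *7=63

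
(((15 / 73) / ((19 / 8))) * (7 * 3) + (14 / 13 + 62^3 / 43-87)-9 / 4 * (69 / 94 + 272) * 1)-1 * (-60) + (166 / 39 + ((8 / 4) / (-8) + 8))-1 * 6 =330371630623 / 67275048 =4910.76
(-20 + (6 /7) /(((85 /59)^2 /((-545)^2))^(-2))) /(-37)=239465015290135814 /443010278287678339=0.54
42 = 42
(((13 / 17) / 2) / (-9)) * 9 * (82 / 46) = -533 / 782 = -0.68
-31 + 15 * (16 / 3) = 49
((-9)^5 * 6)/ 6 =-59049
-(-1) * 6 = 6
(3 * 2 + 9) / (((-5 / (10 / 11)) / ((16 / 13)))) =-480 / 143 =-3.36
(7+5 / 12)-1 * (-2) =9.42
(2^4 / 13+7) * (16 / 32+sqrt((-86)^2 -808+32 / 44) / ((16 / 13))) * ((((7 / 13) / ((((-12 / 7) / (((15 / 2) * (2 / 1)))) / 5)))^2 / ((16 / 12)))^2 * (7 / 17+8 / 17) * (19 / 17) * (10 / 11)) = 3090192301669921875 / 4834674470912+3090192301669921875 * sqrt(199309) / 16363513593856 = 84947874.14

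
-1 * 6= -6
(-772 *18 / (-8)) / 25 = 1737 / 25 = 69.48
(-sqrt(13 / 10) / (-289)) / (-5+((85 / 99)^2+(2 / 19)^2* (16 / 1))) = -3538161* sqrt(130) / 41775863240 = -0.00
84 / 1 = 84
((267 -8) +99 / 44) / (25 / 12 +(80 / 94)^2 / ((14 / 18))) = 9695301 / 111875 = 86.66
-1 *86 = -86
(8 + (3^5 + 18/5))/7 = 1273/35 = 36.37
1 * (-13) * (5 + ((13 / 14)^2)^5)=-20593712967477 / 289254654976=-71.20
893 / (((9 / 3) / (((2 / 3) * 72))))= 14288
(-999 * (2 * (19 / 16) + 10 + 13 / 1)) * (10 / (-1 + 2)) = -1013985 / 4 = -253496.25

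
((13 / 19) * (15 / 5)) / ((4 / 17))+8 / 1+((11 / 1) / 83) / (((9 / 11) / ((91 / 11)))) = 1025513 / 56772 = 18.06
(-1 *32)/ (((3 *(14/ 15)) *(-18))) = 40/ 63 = 0.63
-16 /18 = -8 /9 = -0.89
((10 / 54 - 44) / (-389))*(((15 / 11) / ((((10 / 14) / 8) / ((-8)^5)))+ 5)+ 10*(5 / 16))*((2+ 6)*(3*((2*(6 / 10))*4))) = -416789610328 / 64185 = -6493567.19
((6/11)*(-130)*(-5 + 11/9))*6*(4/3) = 70720/33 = 2143.03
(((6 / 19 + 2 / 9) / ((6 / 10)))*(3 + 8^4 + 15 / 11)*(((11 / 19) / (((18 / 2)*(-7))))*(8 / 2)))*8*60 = -13278617600 / 204687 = -64872.79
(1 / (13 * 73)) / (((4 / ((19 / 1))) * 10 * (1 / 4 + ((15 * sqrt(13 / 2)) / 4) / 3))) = 0.00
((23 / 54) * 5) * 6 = 115 / 9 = 12.78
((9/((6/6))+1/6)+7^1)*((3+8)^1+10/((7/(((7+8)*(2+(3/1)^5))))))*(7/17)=3572219/102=35021.75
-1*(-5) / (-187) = -5 / 187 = -0.03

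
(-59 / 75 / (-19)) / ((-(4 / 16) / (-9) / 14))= 9912 / 475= 20.87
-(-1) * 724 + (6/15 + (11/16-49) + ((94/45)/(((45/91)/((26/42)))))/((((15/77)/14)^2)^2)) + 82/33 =3775778369488022291/54128250000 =69756150.80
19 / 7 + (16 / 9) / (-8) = 157 / 63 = 2.49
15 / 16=0.94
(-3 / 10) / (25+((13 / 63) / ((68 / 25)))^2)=-27528984 / 2294610125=-0.01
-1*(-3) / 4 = 3 / 4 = 0.75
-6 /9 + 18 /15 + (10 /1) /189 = 554 /945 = 0.59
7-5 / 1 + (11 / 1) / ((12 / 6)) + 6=27 / 2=13.50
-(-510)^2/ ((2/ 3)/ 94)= -36674100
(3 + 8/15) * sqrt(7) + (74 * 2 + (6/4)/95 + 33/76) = 53 * sqrt(7)/15 + 2969/20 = 157.80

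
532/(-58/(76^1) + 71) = 20216/2669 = 7.57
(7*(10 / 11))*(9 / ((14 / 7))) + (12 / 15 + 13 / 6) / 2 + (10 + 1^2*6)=30439 / 660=46.12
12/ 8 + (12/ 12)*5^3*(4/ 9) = 1027/ 18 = 57.06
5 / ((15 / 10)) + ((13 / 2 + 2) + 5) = 101 / 6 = 16.83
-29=-29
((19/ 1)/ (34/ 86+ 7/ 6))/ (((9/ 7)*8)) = 5719/ 4836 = 1.18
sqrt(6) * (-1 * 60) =-60 * sqrt(6) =-146.97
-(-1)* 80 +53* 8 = 504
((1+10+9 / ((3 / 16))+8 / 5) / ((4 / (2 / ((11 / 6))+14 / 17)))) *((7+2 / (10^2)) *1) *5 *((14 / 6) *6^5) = 86352680232 / 4675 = 18471161.55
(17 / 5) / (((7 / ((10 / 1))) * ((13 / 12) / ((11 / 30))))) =748 / 455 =1.64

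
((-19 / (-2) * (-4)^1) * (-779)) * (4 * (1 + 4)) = 592040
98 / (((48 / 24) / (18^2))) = 15876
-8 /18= -4 /9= -0.44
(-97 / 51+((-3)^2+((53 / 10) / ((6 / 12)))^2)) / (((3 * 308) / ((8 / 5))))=304618 / 1472625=0.21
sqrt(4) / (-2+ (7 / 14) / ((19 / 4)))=-19 / 18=-1.06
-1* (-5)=5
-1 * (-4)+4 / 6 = 14 / 3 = 4.67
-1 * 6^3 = -216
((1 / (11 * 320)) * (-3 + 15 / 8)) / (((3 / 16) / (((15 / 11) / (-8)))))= 9 / 30976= 0.00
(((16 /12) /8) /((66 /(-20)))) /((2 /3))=-5 /66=-0.08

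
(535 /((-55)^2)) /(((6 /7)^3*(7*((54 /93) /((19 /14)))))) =441161 /4704480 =0.09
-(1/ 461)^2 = -1/ 212521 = -0.00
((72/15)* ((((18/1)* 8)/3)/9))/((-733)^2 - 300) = 128/2684945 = 0.00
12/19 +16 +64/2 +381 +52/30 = 122939/285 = 431.36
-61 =-61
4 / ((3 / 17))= 68 / 3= 22.67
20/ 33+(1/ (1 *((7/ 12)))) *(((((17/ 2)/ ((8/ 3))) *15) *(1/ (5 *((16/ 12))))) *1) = 47681/ 3696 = 12.90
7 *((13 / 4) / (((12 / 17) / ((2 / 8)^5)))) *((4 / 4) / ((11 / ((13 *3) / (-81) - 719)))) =-1366001 / 663552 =-2.06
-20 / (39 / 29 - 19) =145 / 128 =1.13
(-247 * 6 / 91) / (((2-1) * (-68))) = 57 / 238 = 0.24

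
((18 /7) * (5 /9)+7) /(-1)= -59 /7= -8.43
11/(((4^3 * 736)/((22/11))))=11/23552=0.00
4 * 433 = 1732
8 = 8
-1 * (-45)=45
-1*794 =-794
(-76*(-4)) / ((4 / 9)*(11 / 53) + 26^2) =9063 / 20156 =0.45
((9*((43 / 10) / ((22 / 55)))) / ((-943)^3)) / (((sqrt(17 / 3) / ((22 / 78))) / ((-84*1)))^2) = -27534276 / 2409188071511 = -0.00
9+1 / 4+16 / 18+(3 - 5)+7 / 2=419 / 36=11.64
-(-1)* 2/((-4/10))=-5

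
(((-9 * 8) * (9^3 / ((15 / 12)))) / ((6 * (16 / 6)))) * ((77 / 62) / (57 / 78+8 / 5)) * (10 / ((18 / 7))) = -17027010 / 3131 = -5438.20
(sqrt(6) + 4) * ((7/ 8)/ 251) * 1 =7 * sqrt(6)/ 2008 + 7/ 502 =0.02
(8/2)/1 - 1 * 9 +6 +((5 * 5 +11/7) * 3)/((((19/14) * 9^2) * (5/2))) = 1103/855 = 1.29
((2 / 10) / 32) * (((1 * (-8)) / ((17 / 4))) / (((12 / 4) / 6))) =-0.02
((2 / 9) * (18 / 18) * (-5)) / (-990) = 1 / 891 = 0.00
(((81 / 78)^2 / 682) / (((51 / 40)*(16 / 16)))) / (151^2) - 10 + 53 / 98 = -20707307427141 / 2189122049114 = -9.46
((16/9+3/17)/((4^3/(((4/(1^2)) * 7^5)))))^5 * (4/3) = 3204844350262857564309417050009693/65935352261246976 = 48605857712941673.85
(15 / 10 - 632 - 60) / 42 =-1381 / 84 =-16.44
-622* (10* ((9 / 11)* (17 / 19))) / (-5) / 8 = 47583 / 418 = 113.83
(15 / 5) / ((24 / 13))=13 / 8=1.62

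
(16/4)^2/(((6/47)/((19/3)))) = 7144/9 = 793.78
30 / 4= 15 / 2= 7.50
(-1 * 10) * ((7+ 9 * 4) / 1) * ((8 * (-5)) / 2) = 8600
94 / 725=0.13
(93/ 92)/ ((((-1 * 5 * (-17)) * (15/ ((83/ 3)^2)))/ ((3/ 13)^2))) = 213559/ 6607900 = 0.03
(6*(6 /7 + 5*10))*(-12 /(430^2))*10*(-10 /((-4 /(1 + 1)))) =-12816 /12943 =-0.99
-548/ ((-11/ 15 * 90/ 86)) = 23564/ 33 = 714.06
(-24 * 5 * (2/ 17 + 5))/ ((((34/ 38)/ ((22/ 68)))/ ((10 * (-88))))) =960062400/ 4913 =195412.66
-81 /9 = -9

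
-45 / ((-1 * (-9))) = -5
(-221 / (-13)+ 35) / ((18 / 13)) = 338 / 9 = 37.56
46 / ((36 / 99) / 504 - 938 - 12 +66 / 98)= -446292 / 9210359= -0.05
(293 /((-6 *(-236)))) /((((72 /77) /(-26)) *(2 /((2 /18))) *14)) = -41899 /1835136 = -0.02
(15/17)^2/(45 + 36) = 25/2601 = 0.01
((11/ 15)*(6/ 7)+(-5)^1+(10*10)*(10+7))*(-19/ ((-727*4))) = 1127593/ 101780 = 11.08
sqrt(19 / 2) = sqrt(38) / 2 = 3.08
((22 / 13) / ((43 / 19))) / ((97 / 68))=28424 / 54223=0.52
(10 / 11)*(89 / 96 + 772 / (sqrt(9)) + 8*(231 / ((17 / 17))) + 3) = 1012445 / 528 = 1917.51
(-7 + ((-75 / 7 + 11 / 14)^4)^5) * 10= 36246494359424814233813592413099443751185845 / 41834127712642400780288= 866433611533652541470.17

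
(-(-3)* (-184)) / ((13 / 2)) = -84.92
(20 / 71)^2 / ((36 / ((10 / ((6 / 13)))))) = 6500 / 136107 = 0.05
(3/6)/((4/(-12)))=-3/2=-1.50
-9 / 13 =-0.69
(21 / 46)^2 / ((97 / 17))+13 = 2675773 / 205252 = 13.04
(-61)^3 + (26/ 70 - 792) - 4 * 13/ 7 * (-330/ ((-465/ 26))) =-247282022/ 1085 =-227909.70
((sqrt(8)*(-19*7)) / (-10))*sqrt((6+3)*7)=399*sqrt(14) / 5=298.58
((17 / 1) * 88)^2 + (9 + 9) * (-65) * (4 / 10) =2237548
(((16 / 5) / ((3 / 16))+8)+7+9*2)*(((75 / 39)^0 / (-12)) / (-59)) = 751 / 10620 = 0.07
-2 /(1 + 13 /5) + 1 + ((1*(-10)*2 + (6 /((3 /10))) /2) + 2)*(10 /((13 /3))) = -2108 /117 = -18.02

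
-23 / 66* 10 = -115 / 33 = -3.48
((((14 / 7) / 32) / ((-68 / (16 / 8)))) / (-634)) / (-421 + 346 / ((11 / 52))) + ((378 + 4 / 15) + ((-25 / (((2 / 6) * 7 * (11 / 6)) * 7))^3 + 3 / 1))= 4120502099964513540751 / 10823922554015376960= 380.68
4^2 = 16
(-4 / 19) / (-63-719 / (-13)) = 13 / 475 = 0.03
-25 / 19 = -1.32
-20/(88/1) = -5/22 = -0.23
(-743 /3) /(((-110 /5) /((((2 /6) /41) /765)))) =743 /6210270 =0.00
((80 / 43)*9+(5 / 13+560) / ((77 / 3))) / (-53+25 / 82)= -136159770 / 185988803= -0.73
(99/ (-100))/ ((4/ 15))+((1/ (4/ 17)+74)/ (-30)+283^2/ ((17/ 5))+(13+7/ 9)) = 288411673/ 12240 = 23563.05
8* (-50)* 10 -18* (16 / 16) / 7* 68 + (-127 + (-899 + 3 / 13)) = -473257 / 91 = -5200.63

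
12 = 12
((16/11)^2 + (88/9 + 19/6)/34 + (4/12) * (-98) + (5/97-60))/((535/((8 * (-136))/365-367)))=87416923207897/1402668917100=62.32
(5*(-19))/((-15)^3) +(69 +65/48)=760129/10800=70.38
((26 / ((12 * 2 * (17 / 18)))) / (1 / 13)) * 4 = 1014 / 17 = 59.65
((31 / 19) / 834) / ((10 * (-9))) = -31 / 1426140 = -0.00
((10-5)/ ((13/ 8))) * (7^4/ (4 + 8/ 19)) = 65170/ 39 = 1671.03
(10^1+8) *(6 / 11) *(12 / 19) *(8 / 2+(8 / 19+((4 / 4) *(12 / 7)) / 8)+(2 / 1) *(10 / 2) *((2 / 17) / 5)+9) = 40644504 / 472549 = 86.01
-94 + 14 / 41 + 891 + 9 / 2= 65751 / 82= 801.84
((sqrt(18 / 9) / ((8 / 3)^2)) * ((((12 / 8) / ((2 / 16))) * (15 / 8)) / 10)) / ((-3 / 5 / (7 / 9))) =-105 * sqrt(2) / 256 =-0.58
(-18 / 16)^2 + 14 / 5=4.07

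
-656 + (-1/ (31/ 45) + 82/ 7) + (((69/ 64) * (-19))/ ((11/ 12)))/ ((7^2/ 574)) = -907.51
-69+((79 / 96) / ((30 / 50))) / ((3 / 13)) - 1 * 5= -58801 / 864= -68.06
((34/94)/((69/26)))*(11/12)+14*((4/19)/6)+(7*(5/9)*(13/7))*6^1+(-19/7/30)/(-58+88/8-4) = 43.95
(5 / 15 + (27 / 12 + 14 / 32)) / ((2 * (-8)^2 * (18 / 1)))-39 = -4312943 / 110592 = -39.00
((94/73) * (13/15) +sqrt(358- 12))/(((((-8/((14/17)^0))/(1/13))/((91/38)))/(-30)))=4277/5548 +105 * sqrt(346)/152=13.62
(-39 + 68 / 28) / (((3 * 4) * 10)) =-32 / 105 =-0.30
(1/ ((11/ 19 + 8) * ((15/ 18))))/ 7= 0.02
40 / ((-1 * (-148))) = 10 / 37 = 0.27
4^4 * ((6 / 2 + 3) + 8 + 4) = 4608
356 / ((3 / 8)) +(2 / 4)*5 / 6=3799 / 4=949.75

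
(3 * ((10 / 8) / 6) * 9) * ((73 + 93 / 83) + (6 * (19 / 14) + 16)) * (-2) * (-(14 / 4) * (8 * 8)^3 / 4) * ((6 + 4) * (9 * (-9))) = -17047281254400 / 83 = -205388930775.90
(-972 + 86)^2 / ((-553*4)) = -196249 / 553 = -354.88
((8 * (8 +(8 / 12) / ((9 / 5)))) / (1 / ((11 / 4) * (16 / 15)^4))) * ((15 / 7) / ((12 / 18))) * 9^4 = 4398907392 / 875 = 5027322.73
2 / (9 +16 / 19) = 38 / 187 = 0.20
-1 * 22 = -22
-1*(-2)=2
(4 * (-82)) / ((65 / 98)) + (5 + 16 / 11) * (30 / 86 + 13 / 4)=-57959763 / 122980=-471.29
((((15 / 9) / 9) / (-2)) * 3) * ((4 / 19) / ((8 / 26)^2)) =-0.62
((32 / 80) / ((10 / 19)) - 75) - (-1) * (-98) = -172.24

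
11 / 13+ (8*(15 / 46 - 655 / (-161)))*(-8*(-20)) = 11774571 / 2093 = 5625.69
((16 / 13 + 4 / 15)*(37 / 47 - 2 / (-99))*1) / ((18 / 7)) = 295358 / 628155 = 0.47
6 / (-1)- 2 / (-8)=-23 / 4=-5.75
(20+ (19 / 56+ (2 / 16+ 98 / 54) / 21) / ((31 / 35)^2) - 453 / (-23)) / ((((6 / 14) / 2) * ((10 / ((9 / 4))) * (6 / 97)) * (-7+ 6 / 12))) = -105.10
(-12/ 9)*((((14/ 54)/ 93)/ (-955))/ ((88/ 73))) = 511/ 158268330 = 0.00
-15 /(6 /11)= -55 /2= -27.50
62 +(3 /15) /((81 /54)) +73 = 2027 /15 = 135.13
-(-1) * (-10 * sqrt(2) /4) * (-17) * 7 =595 * sqrt(2) /2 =420.73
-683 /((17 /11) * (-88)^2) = -683 /11968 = -0.06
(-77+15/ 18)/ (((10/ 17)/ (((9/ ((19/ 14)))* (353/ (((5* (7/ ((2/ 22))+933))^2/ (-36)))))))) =518324373/ 1211368750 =0.43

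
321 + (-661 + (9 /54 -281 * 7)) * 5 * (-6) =79156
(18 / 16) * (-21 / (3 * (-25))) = 63 / 200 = 0.32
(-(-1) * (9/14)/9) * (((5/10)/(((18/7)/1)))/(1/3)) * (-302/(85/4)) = -151/255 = -0.59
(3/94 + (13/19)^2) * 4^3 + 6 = 644810/16967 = 38.00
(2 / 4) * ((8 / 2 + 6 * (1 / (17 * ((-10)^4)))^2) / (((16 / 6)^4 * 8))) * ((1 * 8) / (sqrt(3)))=1560600000081 * sqrt(3) / 118374400000000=0.02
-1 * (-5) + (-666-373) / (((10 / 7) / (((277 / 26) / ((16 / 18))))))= -8712.11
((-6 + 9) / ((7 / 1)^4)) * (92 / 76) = 69 / 45619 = 0.00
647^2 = 418609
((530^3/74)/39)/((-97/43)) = -3200855500/139971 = -22867.99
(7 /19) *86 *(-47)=-28294 /19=-1489.16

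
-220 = -220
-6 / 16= -3 / 8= -0.38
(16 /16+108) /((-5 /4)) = -436 /5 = -87.20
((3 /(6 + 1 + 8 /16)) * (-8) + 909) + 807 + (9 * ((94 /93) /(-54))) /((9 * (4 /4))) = 21503969 /12555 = 1712.78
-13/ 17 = -0.76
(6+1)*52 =364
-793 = -793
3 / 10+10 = 103 / 10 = 10.30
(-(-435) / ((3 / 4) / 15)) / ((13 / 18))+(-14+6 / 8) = 625711 / 52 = 12032.90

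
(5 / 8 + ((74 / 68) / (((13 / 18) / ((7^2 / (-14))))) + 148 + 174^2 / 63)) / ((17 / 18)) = 69495003 / 105196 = 660.62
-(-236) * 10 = 2360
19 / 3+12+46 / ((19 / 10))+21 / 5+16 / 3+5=16267 / 285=57.08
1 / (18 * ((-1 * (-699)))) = 1 / 12582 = 0.00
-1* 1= -1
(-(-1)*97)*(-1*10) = -970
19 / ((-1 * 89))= -19 / 89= -0.21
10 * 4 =40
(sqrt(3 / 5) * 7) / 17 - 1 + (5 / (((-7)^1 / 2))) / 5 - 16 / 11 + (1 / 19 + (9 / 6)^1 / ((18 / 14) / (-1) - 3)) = -88881 / 29260 + 7 * sqrt(15) / 85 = -2.72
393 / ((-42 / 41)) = -5371 / 14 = -383.64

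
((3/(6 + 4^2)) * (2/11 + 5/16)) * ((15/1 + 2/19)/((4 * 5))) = 0.05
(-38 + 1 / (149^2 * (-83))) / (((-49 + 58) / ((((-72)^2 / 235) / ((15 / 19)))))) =-51088018368 / 433030505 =-117.98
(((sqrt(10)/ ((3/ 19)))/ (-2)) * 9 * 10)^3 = -231491250 * sqrt(10) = -732039608.40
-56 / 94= -28 / 47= -0.60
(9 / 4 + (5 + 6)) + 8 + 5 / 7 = 615 / 28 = 21.96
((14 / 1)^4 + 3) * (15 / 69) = 8351.96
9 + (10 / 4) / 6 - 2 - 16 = -103 / 12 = -8.58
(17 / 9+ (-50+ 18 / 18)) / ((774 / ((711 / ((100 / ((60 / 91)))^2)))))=-16748 / 8902075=-0.00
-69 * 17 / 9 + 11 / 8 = -3095 / 24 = -128.96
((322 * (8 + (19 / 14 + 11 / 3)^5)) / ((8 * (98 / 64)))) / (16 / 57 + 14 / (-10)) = -916110919216795 / 12159730044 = -75339.74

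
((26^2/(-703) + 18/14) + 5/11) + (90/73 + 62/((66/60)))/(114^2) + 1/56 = 4329756139/5405738184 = 0.80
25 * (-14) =-350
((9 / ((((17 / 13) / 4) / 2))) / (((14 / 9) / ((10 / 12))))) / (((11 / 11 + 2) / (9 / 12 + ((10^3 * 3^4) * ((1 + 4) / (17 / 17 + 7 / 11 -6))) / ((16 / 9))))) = -977301585 / 1904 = -513288.65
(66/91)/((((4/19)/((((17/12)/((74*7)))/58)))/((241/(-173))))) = -856273/3783861536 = -0.00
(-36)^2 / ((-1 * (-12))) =108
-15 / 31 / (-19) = 0.03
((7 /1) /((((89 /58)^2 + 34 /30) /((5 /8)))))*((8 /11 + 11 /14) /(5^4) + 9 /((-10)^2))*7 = 314206851 /387206600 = 0.81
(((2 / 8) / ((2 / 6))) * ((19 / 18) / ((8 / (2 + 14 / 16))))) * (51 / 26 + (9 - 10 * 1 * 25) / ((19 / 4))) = -554185 / 39936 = -13.88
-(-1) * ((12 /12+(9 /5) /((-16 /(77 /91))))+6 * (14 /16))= 6401 /1040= 6.15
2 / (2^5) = 1 / 16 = 0.06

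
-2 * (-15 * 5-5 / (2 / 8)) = 190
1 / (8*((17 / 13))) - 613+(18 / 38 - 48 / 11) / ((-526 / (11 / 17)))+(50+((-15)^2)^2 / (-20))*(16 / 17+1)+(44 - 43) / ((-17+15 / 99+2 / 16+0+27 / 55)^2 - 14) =-1604041581386687757 / 295434088846568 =-5429.44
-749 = -749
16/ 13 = 1.23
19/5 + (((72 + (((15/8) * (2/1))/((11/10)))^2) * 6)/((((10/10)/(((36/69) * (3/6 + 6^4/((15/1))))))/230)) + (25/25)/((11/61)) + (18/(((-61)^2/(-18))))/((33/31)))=1070768130484/204655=5232064.35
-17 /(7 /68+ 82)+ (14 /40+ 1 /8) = 59837 /223320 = 0.27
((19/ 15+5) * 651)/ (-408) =-10199/ 1020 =-10.00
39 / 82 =0.48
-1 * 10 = -10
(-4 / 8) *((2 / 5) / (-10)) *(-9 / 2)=-9 / 100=-0.09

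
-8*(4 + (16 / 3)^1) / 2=-112 / 3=-37.33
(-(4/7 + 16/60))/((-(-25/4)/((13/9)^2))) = -59488/212625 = -0.28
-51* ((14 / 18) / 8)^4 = -40817 / 8957952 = -0.00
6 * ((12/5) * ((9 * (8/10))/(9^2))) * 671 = 21472/25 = 858.88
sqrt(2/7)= sqrt(14)/7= 0.53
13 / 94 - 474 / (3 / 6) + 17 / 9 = -800293 / 846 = -945.97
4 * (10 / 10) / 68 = 1 / 17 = 0.06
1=1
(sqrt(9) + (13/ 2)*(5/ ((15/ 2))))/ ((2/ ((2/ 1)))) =22/ 3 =7.33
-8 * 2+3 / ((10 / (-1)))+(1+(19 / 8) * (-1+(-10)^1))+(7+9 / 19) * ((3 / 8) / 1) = -29353 / 760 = -38.62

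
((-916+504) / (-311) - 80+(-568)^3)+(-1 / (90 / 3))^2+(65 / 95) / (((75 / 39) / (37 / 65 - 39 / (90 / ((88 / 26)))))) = -974544542514151 / 5318100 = -183250510.99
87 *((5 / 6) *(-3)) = -435 / 2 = -217.50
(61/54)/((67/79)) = 4819/3618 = 1.33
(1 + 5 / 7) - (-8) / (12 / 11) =190 / 21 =9.05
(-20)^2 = 400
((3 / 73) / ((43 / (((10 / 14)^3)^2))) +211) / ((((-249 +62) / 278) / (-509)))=159662.78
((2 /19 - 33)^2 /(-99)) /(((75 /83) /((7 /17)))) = -9078125 /1822689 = -4.98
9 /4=2.25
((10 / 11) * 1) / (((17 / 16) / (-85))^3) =-5120000 / 11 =-465454.55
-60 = -60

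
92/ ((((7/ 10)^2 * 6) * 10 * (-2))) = -1.56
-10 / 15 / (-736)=1 / 1104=0.00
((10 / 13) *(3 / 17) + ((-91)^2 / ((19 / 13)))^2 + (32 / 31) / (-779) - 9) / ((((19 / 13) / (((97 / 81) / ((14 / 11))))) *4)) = 578899463715921029 / 112041024228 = 5166852.66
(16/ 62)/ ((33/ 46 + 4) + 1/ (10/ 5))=0.05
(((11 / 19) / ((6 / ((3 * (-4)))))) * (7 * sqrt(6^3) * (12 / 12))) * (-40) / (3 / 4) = 49280 * sqrt(6) / 19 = 6353.20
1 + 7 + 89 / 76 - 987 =-74315 / 76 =-977.83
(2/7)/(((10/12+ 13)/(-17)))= -204/581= -0.35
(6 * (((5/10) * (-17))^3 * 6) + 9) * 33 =-1458567/2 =-729283.50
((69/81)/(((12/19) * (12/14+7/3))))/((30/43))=131537/217080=0.61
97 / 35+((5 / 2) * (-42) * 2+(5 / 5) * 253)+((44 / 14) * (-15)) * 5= -6648 / 35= -189.94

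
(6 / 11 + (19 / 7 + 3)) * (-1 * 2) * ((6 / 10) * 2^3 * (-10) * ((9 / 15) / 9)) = 15424 / 385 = 40.06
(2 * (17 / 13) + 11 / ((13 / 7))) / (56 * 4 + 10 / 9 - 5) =0.04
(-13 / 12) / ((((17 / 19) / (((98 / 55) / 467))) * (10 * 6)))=-12103 / 157192200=-0.00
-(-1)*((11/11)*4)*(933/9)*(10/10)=1244/3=414.67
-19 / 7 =-2.71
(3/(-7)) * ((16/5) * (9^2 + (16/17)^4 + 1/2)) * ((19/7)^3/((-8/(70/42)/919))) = 86640490127895/200533921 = 432049.05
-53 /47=-1.13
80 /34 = 40 /17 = 2.35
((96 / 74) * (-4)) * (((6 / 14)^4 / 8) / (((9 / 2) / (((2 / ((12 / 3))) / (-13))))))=216 / 1154881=0.00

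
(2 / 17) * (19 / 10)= 19 / 85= 0.22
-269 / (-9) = 269 / 9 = 29.89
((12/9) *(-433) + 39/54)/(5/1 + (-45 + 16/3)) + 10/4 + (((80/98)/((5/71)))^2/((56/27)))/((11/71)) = 50447922727/115363248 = 437.30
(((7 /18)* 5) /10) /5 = 7 /180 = 0.04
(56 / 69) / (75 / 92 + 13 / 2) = 224 / 2019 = 0.11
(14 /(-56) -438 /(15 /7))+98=-2133 /20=-106.65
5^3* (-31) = -3875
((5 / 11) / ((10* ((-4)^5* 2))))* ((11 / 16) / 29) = -0.00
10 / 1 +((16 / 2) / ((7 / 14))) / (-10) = 8.40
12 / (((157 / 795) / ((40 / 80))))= 4770 / 157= 30.38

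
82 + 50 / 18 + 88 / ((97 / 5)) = 89.31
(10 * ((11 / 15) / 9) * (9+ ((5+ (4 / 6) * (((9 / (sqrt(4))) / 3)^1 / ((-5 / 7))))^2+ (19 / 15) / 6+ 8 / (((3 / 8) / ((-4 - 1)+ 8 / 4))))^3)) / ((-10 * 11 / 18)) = 11965741727617 / 683437500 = 17508.17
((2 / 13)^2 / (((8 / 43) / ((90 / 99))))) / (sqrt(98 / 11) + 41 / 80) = -705200 / 102871821 + 9632000 * sqrt(22) / 1131590031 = 0.03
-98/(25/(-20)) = 392/5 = 78.40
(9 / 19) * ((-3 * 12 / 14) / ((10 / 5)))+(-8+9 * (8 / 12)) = -347 / 133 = -2.61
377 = 377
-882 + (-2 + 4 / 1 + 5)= -875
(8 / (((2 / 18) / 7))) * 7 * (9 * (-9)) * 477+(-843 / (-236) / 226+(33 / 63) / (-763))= -116492039590003915 / 854602728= -136311335.98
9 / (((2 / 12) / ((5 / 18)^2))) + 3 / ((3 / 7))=67 / 6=11.17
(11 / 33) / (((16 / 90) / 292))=1095 / 2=547.50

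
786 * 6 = 4716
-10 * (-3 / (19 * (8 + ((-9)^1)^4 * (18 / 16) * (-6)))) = -24 / 673037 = -0.00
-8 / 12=-2 / 3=-0.67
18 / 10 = 9 / 5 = 1.80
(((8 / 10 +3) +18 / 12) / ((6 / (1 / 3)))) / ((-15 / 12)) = -53 / 225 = -0.24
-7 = -7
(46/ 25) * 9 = 414/ 25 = 16.56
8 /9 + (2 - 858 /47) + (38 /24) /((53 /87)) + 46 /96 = -4407829 /358704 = -12.29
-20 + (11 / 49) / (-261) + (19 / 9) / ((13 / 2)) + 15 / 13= -3079450 / 166257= -18.52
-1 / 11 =-0.09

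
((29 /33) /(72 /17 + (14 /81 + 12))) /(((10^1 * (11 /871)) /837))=746467569 /2102980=354.96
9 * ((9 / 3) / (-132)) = -9 / 44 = -0.20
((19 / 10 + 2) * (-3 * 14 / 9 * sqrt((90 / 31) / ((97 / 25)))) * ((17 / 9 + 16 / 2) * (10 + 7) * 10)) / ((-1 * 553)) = 196690 * sqrt(30070) / 712659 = 47.86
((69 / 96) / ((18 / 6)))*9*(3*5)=1035 / 32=32.34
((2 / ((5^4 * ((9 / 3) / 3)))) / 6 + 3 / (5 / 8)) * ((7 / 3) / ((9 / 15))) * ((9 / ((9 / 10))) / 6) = 63007 / 2025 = 31.11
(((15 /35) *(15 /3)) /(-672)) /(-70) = 1 /21952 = 0.00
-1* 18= -18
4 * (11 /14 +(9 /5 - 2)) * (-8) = -656 /35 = -18.74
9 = 9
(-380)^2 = 144400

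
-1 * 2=-2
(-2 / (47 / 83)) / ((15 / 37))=-8.71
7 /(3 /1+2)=7 /5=1.40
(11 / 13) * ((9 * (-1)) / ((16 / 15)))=-1485 / 208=-7.14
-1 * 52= -52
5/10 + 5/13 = 23/26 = 0.88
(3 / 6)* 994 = 497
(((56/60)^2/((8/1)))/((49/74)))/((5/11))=407/1125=0.36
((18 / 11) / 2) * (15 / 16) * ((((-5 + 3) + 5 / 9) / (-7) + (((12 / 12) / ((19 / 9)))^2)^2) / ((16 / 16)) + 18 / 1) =1124186475 / 80277736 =14.00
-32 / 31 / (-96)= 1 / 93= 0.01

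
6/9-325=-973/3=-324.33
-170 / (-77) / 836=85 / 32186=0.00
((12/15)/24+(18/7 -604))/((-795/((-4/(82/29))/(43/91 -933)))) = 47612461/41490175500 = 0.00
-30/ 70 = -3/ 7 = -0.43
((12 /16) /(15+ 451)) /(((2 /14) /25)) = 525 /1864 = 0.28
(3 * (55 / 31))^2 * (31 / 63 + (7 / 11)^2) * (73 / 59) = 12479350 / 396893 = 31.44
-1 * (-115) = 115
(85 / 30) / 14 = 0.20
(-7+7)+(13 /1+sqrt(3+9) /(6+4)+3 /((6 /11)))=sqrt(3) /5+37 /2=18.85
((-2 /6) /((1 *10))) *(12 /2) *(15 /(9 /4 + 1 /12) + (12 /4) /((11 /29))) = -1104 /385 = -2.87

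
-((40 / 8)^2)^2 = -625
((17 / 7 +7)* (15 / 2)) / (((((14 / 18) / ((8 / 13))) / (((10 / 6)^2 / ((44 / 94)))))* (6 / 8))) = 282000 / 637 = 442.70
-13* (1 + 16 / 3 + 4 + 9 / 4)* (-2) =1963 / 6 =327.17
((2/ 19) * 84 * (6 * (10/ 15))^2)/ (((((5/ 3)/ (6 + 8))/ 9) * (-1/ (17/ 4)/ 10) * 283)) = -1606.20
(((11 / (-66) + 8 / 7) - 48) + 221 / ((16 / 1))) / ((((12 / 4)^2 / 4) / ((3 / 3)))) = -11159 / 756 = -14.76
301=301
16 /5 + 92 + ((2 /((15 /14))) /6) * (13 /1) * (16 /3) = 15764 /135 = 116.77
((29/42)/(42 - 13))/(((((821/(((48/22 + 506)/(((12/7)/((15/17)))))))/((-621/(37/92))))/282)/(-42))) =788040243900/5680499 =138727.29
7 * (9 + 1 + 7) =119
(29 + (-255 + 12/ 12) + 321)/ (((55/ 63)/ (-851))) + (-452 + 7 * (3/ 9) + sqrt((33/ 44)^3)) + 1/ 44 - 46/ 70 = -434415623/ 4620 + 3 * sqrt(3)/ 8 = -94028.71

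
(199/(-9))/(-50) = 199/450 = 0.44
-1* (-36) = 36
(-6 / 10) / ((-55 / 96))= 288 / 275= 1.05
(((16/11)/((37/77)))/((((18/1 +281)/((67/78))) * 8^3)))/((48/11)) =5159/1325435904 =0.00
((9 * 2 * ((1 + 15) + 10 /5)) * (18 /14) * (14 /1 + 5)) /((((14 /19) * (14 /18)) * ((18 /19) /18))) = 262401.74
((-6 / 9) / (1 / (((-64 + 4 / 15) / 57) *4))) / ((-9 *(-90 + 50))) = 956 / 115425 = 0.01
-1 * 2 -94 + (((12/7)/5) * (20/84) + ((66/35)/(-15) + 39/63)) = -350687/3675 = -95.43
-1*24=-24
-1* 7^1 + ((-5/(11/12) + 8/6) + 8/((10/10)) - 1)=-136/33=-4.12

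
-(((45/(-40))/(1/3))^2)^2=-129.75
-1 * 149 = -149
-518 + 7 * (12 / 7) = -506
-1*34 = -34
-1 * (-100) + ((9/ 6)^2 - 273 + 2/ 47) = -32093/ 188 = -170.71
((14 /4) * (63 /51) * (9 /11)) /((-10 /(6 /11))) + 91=1867901 /20570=90.81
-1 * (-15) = 15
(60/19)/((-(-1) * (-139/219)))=-13140/2641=-4.98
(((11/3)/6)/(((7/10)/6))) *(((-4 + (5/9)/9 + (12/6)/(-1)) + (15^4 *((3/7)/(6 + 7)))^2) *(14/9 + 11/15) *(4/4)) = 4233665878063424/126773829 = 33395424.84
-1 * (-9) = 9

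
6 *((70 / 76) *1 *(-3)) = -315 / 19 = -16.58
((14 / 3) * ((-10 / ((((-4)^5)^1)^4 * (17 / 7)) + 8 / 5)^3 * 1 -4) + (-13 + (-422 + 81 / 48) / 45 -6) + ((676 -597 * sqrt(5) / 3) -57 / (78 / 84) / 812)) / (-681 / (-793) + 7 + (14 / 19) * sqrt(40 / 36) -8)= -35665171035 * sqrt(2) / 85127756 -1025429886 * sqrt(5) / 21281939 + 2470322800060619561024215784677585608744554342287249 / 15744014115049946626528631543143586814060658688000 + 103103472655161647994326479855227651986022715443883603 * sqrt(10) / 377856338761198719036687157035446083537455808512000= 319.54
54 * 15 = 810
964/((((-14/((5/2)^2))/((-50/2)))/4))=301250/7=43035.71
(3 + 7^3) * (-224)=-77504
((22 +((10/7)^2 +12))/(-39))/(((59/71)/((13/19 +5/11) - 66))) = 1699732616/23564541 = 72.13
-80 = -80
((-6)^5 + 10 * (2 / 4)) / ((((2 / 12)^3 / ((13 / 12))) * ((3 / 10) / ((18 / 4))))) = -27276210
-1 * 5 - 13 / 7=-6.86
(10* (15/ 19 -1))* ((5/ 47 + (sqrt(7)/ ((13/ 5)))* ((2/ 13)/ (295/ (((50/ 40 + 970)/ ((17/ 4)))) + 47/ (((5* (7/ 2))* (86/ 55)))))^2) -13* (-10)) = -244600/ 893 -55814746050* sqrt(7)/ 26359311995263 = -273.91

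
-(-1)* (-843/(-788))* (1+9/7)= 3372/1379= 2.45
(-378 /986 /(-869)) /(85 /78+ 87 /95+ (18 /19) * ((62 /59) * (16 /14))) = 578402370 /4121162900921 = 0.00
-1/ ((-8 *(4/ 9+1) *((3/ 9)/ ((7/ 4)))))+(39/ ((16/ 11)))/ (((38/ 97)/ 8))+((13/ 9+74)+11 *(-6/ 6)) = 43566407/ 71136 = 612.44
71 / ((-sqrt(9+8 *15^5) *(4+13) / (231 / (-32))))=5467 *sqrt(675001) / 367200544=0.01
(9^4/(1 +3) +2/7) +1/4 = 22971/14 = 1640.79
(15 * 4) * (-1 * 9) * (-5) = 2700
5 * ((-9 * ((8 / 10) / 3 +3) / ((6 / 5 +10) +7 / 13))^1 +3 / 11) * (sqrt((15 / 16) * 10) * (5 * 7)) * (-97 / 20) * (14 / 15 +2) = 757085 * sqrt(6) / 109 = 17013.50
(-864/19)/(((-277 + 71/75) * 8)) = 2025/98344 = 0.02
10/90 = 1/9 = 0.11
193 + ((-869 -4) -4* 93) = -1052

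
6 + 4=10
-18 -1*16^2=-274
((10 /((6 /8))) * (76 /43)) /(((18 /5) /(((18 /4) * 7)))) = 26600 /129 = 206.20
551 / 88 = 6.26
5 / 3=1.67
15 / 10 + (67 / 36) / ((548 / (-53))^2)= 16404619 / 10810944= 1.52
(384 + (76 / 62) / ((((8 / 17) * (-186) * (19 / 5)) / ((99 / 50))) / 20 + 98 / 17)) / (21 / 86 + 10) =755630142 / 20182829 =37.44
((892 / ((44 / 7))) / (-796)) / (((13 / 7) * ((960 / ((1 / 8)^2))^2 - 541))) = -10927 / 429686250559852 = -0.00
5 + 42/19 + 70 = 1467/19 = 77.21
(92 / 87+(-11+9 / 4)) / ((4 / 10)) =-13385 / 696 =-19.23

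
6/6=1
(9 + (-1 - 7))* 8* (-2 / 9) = -16 / 9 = -1.78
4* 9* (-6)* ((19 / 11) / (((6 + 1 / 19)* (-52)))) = 19494 / 16445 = 1.19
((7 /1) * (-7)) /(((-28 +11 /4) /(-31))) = -6076 /101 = -60.16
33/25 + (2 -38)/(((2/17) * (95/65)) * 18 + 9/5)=-90667/15025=-6.03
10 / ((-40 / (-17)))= 17 / 4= 4.25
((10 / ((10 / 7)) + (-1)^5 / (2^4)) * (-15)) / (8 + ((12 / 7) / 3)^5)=-1865577 / 144512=-12.91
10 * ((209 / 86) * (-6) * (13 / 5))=-16302 / 43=-379.12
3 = 3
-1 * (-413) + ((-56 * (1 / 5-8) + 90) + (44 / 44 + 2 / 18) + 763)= 1703.91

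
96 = 96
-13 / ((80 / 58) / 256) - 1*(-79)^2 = -43269 / 5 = -8653.80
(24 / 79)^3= 13824 / 493039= 0.03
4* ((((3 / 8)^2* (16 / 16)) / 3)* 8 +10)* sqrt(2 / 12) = 83* sqrt(6) / 12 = 16.94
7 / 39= 0.18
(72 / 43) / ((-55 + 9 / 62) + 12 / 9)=-13392 / 428065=-0.03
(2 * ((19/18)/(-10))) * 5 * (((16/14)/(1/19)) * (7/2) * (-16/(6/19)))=109744/27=4064.59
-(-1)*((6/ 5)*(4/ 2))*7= 16.80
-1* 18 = -18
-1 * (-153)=153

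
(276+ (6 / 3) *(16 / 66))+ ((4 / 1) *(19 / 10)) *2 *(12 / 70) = 1611748 / 5775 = 279.09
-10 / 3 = -3.33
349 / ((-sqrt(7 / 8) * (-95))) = 698 * sqrt(14) / 665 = 3.93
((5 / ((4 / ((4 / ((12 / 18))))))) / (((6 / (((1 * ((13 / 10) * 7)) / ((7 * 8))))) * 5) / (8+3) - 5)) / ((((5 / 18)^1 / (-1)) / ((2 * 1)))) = -7722 / 1685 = -4.58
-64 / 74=-32 / 37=-0.86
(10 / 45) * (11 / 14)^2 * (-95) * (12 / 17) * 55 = -1264450 / 2499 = -505.98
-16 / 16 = -1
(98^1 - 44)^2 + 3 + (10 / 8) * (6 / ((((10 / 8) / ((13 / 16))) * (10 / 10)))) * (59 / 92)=2150685 / 736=2922.13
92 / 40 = 23 / 10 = 2.30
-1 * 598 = -598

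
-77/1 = -77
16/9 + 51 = 52.78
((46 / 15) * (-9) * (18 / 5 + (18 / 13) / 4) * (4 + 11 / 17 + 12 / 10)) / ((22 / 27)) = -474992343 / 607750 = -781.56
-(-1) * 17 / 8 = 17 / 8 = 2.12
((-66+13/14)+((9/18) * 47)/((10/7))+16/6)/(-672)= 19301/282240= 0.07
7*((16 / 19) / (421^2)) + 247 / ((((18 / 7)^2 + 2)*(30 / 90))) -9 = 109483408133 / 1421118338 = 77.04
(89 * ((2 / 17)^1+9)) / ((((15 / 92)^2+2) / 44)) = 5137478720 / 291601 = 17618.18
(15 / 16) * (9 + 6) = 225 / 16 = 14.06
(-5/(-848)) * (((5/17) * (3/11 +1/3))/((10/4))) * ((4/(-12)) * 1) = -25/178398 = -0.00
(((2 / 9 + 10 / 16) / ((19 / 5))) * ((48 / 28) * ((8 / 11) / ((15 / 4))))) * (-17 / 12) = -4148 / 39501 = -0.11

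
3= 3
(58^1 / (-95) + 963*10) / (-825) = -914792 / 78375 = -11.67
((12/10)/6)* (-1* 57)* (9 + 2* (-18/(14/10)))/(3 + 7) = 6669/350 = 19.05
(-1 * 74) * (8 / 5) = -592 / 5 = -118.40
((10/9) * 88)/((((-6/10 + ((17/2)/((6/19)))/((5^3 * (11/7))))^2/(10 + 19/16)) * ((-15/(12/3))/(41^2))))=-400496569000000/175062963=-2287728.72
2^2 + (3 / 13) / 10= 523 / 130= 4.02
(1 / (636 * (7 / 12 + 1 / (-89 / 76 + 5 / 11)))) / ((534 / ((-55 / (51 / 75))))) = 823625 / 2809341426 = 0.00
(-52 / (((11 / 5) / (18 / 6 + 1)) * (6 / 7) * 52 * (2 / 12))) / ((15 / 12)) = -112 / 11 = -10.18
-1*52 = -52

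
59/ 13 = 4.54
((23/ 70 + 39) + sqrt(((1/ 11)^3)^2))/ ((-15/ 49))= -25650191/ 199650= -128.48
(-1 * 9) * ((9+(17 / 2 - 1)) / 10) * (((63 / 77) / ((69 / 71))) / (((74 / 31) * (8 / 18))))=-1604529 / 136160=-11.78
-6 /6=-1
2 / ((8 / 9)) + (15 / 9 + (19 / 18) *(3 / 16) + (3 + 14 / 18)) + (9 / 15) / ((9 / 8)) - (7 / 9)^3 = 927893 / 116640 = 7.96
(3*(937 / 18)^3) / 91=822656953 / 176904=4650.30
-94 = -94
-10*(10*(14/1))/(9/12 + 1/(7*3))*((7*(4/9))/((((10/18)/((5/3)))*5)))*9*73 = -144224640/67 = -2152606.57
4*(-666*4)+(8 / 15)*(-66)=-53456 / 5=-10691.20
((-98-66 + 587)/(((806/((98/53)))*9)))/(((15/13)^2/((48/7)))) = 68432/123225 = 0.56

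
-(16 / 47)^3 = -4096 / 103823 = -0.04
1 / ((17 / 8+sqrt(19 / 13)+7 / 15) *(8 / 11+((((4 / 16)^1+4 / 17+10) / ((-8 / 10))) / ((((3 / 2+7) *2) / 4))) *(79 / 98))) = -725799360 / 2588375261+21542400 *sqrt(247) / 2588375261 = -0.15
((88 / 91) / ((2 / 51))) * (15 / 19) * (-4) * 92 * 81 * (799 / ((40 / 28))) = -80166648672 / 247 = -324561330.66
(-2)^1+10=8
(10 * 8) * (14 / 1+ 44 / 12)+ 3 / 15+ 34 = 21713 / 15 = 1447.53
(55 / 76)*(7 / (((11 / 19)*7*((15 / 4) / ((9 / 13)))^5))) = 62208 / 232058125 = 0.00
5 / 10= 1 / 2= 0.50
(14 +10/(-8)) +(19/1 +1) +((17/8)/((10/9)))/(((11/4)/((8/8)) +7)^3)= 4317377/131820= 32.75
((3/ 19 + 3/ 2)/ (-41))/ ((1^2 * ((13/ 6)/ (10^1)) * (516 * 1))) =-315/ 870922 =-0.00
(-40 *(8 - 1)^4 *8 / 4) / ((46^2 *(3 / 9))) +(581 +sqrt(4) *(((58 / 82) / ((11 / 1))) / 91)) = 6701574531 / 21710689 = 308.68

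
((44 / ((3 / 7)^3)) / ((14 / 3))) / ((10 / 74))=39886 / 45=886.36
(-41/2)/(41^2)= -1/82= -0.01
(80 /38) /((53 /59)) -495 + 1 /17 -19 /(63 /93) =-520.65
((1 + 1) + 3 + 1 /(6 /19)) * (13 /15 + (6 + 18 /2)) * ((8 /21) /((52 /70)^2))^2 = 142859500 /2313441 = 61.75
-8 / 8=-1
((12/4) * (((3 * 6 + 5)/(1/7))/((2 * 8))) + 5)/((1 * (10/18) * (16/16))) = 5067/80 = 63.34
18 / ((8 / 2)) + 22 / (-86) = 4.24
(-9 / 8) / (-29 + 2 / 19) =19 / 488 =0.04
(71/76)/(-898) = -0.00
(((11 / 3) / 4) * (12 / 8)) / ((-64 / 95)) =-1045 / 512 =-2.04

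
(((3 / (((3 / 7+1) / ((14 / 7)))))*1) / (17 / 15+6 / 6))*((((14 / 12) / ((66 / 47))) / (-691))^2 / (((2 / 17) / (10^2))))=322016975 / 133114063104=0.00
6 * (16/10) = 48/5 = 9.60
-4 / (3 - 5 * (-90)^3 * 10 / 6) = -4 / 6075003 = -0.00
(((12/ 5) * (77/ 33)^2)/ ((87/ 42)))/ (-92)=-686/ 10005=-0.07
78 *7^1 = 546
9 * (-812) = -7308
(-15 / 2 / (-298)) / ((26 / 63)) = 945 / 15496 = 0.06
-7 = -7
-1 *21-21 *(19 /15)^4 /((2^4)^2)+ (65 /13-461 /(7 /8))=-16422385729 /30240000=-543.07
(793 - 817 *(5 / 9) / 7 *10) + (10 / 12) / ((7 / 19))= 18503 / 126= 146.85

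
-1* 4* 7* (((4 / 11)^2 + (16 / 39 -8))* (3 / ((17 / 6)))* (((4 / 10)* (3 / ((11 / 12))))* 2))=851364864 / 1470755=578.86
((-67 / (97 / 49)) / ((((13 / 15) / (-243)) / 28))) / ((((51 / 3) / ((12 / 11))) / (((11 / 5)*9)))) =7237360368 / 21437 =337610.69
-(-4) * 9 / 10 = 18 / 5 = 3.60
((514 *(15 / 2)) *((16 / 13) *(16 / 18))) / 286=82240 / 5577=14.75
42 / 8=21 / 4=5.25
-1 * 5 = -5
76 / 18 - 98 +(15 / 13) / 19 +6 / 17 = -3528323 / 37791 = -93.36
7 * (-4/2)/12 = -7/6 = -1.17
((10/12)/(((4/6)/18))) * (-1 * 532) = -11970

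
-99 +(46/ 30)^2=-21746/ 225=-96.65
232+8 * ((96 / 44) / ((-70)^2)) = 3126248 / 13475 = 232.00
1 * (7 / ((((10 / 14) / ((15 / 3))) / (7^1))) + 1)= 344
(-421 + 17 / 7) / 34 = -1465 / 119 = -12.31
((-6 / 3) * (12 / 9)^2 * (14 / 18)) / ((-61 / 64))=2.90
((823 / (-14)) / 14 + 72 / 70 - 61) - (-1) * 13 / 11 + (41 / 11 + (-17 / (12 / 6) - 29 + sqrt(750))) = -1043087 / 10780 + 5 * sqrt(30) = -69.38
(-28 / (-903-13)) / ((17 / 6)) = 42 / 3893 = 0.01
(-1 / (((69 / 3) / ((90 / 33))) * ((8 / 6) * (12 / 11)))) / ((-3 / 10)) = 25 / 92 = 0.27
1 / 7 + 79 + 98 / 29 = 16752 / 203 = 82.52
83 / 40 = 2.08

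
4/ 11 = 0.36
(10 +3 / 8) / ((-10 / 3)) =-249 / 80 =-3.11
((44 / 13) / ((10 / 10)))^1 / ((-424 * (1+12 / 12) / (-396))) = 1089 / 689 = 1.58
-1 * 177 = -177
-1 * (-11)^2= -121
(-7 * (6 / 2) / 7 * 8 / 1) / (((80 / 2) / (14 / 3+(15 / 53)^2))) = -40001 / 14045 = -2.85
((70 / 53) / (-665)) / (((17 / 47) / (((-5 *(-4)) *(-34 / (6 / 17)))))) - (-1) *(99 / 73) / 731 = 1705780559 / 161209623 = 10.58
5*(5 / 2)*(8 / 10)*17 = 170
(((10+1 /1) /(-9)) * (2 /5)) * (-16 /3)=352 /135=2.61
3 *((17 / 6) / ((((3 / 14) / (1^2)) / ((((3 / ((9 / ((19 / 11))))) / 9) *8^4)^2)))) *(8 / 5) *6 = 11531718754304 / 441045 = 26146354.12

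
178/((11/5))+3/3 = 901/11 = 81.91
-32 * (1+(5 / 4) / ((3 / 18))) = -272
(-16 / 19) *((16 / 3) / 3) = -256 / 171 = -1.50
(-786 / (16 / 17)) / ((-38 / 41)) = 273921 / 304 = 901.06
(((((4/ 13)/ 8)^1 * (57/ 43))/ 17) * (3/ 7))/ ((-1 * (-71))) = 171/ 9445982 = 0.00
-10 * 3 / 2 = -15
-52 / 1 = -52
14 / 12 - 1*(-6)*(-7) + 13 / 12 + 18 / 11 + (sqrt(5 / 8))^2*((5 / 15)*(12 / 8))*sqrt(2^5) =-1677 / 44 + 5*sqrt(2) / 4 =-36.35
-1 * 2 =-2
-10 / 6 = -1.67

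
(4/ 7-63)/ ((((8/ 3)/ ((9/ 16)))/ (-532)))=224181/ 32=7005.66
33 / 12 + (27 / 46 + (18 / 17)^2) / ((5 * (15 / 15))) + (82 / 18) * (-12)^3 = -1046092681 / 132940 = -7868.91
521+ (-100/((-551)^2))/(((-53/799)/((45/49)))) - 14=399748656579/788451797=507.00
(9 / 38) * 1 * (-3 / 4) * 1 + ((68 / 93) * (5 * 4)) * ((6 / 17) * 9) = 218043 / 4712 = 46.27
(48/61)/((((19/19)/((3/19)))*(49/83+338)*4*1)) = 2988/32571377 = 0.00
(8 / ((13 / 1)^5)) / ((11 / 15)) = 120 / 4084223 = 0.00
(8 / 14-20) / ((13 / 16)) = -2176 / 91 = -23.91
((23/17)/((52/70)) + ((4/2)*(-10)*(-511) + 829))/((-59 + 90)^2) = 4884463/424762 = 11.50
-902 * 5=-4510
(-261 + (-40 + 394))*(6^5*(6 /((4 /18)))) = 19525536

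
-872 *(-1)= 872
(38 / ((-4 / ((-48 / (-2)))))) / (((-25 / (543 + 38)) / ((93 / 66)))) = 2053254 / 275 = 7466.38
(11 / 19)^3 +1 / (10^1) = 20169 / 68590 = 0.29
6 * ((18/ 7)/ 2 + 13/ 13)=96/ 7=13.71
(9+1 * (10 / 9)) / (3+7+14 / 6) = 91 / 111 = 0.82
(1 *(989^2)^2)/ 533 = 956720690641/ 533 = 1794973153.17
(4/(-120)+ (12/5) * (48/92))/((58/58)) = 841/690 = 1.22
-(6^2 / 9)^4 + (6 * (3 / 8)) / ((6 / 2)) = -1021 / 4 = -255.25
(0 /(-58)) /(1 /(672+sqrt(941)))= 0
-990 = -990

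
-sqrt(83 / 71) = -sqrt(5893) / 71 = -1.08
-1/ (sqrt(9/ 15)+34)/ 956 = -85/ 2761406+sqrt(15)/ 5522812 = -0.00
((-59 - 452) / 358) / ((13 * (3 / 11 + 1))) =-0.09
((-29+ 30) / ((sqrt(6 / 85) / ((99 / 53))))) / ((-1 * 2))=-33 * sqrt(510) / 212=-3.52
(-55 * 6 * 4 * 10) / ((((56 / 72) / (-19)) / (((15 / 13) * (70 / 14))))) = 169290000 / 91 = 1860329.67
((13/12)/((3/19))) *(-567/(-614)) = 15561/2456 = 6.34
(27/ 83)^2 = 729/ 6889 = 0.11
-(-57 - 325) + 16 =398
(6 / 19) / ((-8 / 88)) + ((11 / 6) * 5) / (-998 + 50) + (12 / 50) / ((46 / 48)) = -3.23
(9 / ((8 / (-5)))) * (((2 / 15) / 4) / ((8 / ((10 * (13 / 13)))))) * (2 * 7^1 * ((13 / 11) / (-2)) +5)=135 / 176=0.77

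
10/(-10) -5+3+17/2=11/2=5.50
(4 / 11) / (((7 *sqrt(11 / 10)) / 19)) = 76 *sqrt(110) / 847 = 0.94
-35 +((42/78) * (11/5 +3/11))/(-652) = -4079313/116545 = -35.00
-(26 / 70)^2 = -169 / 1225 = -0.14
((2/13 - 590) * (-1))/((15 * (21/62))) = 52824/455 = 116.10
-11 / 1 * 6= -66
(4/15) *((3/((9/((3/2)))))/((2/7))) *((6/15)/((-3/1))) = -14/225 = -0.06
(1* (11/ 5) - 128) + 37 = -444/ 5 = -88.80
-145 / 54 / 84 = -145 / 4536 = -0.03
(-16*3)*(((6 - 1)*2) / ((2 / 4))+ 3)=-1104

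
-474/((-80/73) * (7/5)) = 17301/56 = 308.95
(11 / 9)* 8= 88 / 9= 9.78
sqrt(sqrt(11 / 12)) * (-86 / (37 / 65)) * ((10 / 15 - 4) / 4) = 13975 * 11^(1 / 4) * sqrt(2) * 3^(3 / 4) / 666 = 123.19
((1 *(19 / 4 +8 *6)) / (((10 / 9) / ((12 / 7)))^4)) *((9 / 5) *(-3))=-12110477508 / 7503125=-1614.06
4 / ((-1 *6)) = -2 / 3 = -0.67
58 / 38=29 / 19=1.53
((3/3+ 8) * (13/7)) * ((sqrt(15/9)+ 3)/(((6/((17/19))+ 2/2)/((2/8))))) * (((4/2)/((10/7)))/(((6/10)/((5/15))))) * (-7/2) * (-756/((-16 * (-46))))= 97461 * sqrt(15)/192832+ 877149/192832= 6.51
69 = 69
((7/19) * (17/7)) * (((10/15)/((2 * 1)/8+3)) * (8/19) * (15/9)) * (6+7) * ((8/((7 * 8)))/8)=680/22743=0.03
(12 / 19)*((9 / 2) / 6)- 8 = -143 / 19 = -7.53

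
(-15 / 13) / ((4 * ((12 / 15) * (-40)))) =15 / 1664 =0.01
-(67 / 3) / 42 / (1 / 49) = -469 / 18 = -26.06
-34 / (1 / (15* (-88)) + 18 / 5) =-44880 / 4751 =-9.45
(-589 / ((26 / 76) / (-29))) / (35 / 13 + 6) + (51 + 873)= 753490 / 113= 6668.05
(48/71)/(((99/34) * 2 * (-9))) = -272/21087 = -0.01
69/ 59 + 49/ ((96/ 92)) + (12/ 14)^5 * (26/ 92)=26415315893/ 547370376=48.26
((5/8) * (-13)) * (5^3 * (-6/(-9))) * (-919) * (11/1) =82135625/12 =6844635.42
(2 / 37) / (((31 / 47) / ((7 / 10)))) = 329 / 5735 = 0.06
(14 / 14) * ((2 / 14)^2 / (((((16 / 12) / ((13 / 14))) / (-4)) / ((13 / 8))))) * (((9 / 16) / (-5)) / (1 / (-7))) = -4563 / 62720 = -0.07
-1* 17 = -17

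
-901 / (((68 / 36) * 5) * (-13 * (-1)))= -477 / 65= -7.34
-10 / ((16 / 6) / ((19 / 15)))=-19 / 4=-4.75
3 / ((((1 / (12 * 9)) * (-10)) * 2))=-16.20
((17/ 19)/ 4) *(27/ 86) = 459/ 6536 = 0.07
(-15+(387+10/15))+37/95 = 106321/285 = 373.06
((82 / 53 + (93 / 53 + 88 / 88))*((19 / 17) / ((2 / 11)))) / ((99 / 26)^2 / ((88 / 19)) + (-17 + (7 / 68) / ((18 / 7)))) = -1159659072 / 606476191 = -1.91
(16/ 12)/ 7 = 4/ 21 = 0.19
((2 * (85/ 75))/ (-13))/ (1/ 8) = -272/ 195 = -1.39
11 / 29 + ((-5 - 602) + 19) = -17041 / 29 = -587.62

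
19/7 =2.71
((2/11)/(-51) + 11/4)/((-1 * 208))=-6163/466752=-0.01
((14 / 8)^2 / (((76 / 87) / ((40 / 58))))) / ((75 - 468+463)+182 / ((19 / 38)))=105 / 18848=0.01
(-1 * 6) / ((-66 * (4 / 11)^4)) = 1331 / 256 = 5.20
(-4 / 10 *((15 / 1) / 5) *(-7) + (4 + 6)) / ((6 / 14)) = 644 / 15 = 42.93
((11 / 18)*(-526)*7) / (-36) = 20251 / 324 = 62.50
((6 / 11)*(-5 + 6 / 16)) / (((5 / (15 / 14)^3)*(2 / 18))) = -674325 / 120736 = -5.59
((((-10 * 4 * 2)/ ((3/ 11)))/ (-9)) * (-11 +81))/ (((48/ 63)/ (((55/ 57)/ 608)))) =741125/ 155952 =4.75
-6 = -6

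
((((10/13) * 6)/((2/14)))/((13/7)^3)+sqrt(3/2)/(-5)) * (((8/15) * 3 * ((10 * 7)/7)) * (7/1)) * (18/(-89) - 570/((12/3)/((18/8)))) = -172440.51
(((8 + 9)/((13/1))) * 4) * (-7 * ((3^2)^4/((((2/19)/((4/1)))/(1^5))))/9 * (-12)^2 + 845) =-1898748428/13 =-146057571.38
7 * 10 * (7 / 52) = 245 / 26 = 9.42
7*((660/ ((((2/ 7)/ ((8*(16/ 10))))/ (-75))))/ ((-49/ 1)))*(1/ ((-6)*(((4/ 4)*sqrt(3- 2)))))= -52800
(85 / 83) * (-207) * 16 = -281520 / 83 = -3391.81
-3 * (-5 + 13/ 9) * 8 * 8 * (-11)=-22528/ 3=-7509.33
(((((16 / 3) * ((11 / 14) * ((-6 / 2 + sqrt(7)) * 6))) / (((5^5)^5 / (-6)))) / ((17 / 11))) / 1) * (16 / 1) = 557568 / 35464763641357421875-185856 * sqrt(7) / 35464763641357421875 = 0.00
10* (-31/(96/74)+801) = 186505/24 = 7771.04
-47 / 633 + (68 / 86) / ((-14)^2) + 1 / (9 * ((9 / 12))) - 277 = -6648111823 / 24007158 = -276.92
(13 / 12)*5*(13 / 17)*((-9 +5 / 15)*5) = -54925 / 306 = -179.49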